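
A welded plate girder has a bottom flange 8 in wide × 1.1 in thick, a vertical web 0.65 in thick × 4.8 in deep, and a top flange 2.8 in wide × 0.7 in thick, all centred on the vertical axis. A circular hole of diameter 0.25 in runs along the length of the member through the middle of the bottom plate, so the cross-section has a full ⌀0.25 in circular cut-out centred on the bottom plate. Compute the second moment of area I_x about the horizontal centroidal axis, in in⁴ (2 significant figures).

Decompose the section into non-overlapping parts with the origin at the bottom-left of its bounding rectangle.
Bottom plate: 8 × 1.1, A = 8.8 in², y = 0.55 in, Ī = 0.8873 in⁴.
Web plate: 0.65 × 4.8, A = 3.12 in², y = 3.5 in, Ī = 5.99 in⁴.
Top plate: 2.8 × 0.7, A = 1.96 in², y = 6.25 in, Ī = 0.08003 in⁴.
Hole (subtracted): ⌀0.25, A = 0.04909 in², y = 0.55 in, Ī = 0.0001917 in⁴.
Centroid: ȳ = ΣA·y / ΣA = 2.023 in.
Transfer each piece to the horizontal centroidal axis using Ī + A·d² with d = y − 2.023:
  bottom plate: d = -1.473 in → contributes +19.99 in⁴
  web plate: d = 1.477 in → contributes +12.79 in⁴
  top plate: d = 4.227 in → contributes +35.1 in⁴
  hole: d = -1.473 in → contributes −0.1067 in⁴
Total I = 67.77 in⁴.

I_x ≈ 68 in⁴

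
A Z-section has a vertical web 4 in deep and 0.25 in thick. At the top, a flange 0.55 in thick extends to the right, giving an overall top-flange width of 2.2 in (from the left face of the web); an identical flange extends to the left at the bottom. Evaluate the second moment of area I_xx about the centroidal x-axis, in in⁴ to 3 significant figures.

I_xx ≈ 7.77 in⁴

Split into non-overlapping primitives; take the origin at the lower-left of the bounding box.
Web: 0.25 × 4, A = 1 in², y = 2 in, Ī = 1.3333 in⁴.
Top flange (beyond web): 1.95 × 0.55, A = 1.0725 in², y = 3.725 in, Ī = 0.027036 in⁴.
Bottom flange (beyond web): 1.95 × 0.55, A = 1.0725 in², y = 0.275 in, Ī = 0.027036 in⁴.
Centroid: ȳ = ΣA·y / ΣA = 2 in.
Transfer each piece to the centroidal x-axis using Ī + A·d² with d = y − 2:
  web: d = 0 in → contributes +1.3333 in⁴
  top flange (beyond web): d = 1.725 in → contributes +3.2184 in⁴
  bottom flange (beyond web): d = -1.725 in → contributes +3.2184 in⁴
Total I = 7.7701 in⁴.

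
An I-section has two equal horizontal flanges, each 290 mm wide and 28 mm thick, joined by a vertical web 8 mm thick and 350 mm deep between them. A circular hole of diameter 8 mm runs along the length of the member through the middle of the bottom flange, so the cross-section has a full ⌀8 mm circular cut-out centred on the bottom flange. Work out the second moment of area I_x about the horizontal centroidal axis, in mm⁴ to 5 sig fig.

I_x ≈ 6.0795 × 10⁸ mm⁴

Split into non-overlapping primitives; take the origin at the lower-left of the bounding box.
Bottom flange: 290 × 28, A = 8 120 mm², y = 14 mm, Ī = 530506.7 mm⁴.
Web: 8 × 350, A = 2 800 mm², y = 203 mm, Ī = 28 583 333 mm⁴.
Top flange: 290 × 28, A = 8 120 mm², y = 392 mm, Ī = 530506.7 mm⁴.
Hole (subtracted): ⌀8, A = 50.26548 mm², y = 14 mm, Ī = 201.0619 mm⁴.
Centroid: ȳ = ΣA·y / ΣA = 203.5003 mm.
Transfer each piece to the horizontal centroidal axis using Ī + A·d² with d = y − 203.5003:
  bottom flange: d = -189.5003 mm → contributes +292 122 597 mm⁴
  web: d = -0.5002796 mm → contributes +28 584 034 mm⁴
  top flange: d = 188.4997 mm → contributes +289 051 521 mm⁴
  hole: d = -189.5003 mm → contributes −1 805 252 mm⁴
Total I = 607 952 900 mm⁴.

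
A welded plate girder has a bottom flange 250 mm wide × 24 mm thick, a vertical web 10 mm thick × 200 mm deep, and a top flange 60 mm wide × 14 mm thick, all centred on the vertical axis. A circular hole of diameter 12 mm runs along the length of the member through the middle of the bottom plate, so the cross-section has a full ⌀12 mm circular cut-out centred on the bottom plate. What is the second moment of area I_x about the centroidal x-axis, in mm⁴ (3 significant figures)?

Split into non-overlapping primitives; take the origin at the lower-left of the bounding box.
Bottom plate: 250 × 24, A = 6 000 mm², y = 12 mm, Ī = 288 000 mm⁴.
Web plate: 10 × 200, A = 2 000 mm², y = 124 mm, Ī = 6 666 667 mm⁴.
Top plate: 60 × 14, A = 840 mm², y = 231 mm, Ī = 13 720 mm⁴.
Hole (subtracted): ⌀12, A = 113.1 mm², y = 12 mm, Ī = 1017.9 mm⁴.
Centroid: ȳ = ΣA·y / ΣA = 58.747 mm.
Transfer each piece to the centroidal x-axis using Ī + A·d² with d = y − 58.747:
  bottom plate: d = -46.747 mm → contributes +13 399 916 mm⁴
  web plate: d = 65.253 mm → contributes +15 182 471 mm⁴
  top plate: d = 172.25 mm → contributes +24 937 325 mm⁴
  hole: d = -46.747 mm → contributes −248 172 mm⁴
Total I = 53 271 540 mm⁴.

I_x ≈ 5.33 × 10⁷ mm⁴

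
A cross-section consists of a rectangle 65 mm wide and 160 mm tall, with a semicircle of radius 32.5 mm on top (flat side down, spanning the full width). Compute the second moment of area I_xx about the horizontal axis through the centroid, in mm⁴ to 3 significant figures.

I_xx ≈ 3.49 × 10⁷ mm⁴

Decompose the section into non-overlapping parts with the origin at the bottom-left of its bounding rectangle.
Rectangular body: 65 × 160, A = 10 400 mm², y = 80 mm, Ī = 22 186 667 mm⁴.
Semicircular cap: semicircle r = 32.5, A = 1659.2 mm², y = 173.79 mm, Ī = 122 452 mm⁴.
Centroid: ȳ = ΣA·y / ΣA = 92.905 mm.
Transfer each piece to the horizontal axis through the centroid using Ī + A·d² with d = y − 92.905:
  rectangular body: d = -12.905 mm → contributes +23 918 546 mm⁴
  semicircular cap: d = 80.889 mm → contributes +10 978 317 mm⁴
Total I = 34 896 863 mm⁴.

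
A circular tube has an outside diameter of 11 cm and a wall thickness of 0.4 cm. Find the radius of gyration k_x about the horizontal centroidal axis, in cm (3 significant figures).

Decompose the section into non-overlapping parts with the origin at the bottom-left of its bounding rectangle.
Outer circle: ⌀11, A = 95.033 cm², y = 5.5 cm, Ī = 718.69 cm⁴.
Bore (subtracted): ⌀10.2, A = 81.713 cm², y = 5.5 cm, Ī = 531.34 cm⁴.
By symmetry the centroid is at mid-height, ȳ = 5.5 cm.
All pieces are centred on the horizontal centroidal axis, so I = ΣĪ (holes subtracted) = 187.35 cm⁴.
Radius of gyration: k = √(I/A) = √(187.35 / 13.32) = 3.7503 cm.

k_x ≈ 3.75 cm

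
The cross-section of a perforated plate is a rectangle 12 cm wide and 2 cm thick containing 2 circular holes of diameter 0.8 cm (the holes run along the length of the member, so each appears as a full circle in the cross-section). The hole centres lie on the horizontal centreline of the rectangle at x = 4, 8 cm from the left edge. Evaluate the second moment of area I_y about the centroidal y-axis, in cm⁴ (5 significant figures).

I_y ≈ 283.94 cm⁴

Split into non-overlapping primitives; take the origin at the lower-left of the bounding box.
Plate: 12 × 2, A = 24 cm², x = 6 cm, Ī = 288 cm⁴.
Hole 1 (subtracted): ⌀0.8, A = 0.5026548 cm², x = 4 cm, Ī = 0.02010619 cm⁴.
Hole 2 (subtracted): ⌀0.8, A = 0.5026548 cm², x = 8 cm, Ī = 0.02010619 cm⁴.
By symmetry the centroid is at mid-width, x̄ = 6 cm.
Transfer each piece to the centroidal y-axis using Ī + A·d² with d = x − 6:
  plate: d = 0 cm → contributes +288 cm⁴
  hole 1: d = -2 cm → contributes −2.030725 cm⁴
  hole 2: d = 2 cm → contributes −2.030725 cm⁴
Total I = 283.9385 cm⁴.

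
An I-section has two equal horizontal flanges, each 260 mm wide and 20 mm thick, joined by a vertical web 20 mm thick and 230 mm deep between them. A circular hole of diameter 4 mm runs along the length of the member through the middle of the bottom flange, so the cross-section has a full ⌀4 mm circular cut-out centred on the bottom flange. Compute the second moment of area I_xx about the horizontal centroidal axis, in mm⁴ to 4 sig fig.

I_xx ≈ 1.829 × 10⁸ mm⁴

Decompose the section into non-overlapping parts with the origin at the bottom-left of its bounding rectangle.
Bottom flange: 260 × 20, A = 5 200 mm², y = 10 mm, Ī = 173 333 mm⁴.
Web: 20 × 230, A = 4 600 mm², y = 135 mm, Ī = 20 278 333 mm⁴.
Top flange: 260 × 20, A = 5 200 mm², y = 260 mm, Ī = 173 333 mm⁴.
Hole (subtracted): ⌀4, A = 12.5664 mm², y = 10 mm, Ī = 12.5664 mm⁴.
Centroid: ȳ = ΣA·y / ΣA = 135.105 mm.
Transfer each piece to the horizontal centroidal axis using Ī + A·d² with d = y − 135.105:
  bottom flange: d = -125.105 mm → contributes +81 559 640 mm⁴
  web: d = -0.104808 mm → contributes +20 278 384 mm⁴
  top flange: d = 124.895 mm → contributes +81 287 141 mm⁴
  hole: d = -125.105 mm → contributes −196 692 mm⁴
Total I = 182 928 473 mm⁴.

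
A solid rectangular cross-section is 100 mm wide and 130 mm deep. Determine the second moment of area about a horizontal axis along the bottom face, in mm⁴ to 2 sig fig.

I_base ≈ 7.3 × 10⁷ mm⁴

The section: 100 × 130, A = 13 000 mm², y = 65 mm, Ī = 18 308 333 mm⁴.
Transfer it to the bottom edge using Ī + A·d² with d = y − 0:
  the section: d = 65 mm → contributes +73 233 333 mm⁴
Total I = 73 233 333 mm⁴.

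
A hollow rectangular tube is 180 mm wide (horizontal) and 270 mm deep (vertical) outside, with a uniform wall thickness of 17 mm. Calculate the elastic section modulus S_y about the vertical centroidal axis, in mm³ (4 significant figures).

Treat the section as a set of non-overlapping primitives; coordinates are from the bounding-box lower-left.
Outer rectangle: 180 × 270, A = 48 600 mm², x = 90 mm, Ī = 131 220 000 mm⁴.
Inner void (subtracted): 146 × 236, A = 34 456 mm², x = 90 mm, Ī = 61 205 341 mm⁴.
By symmetry the centroid is at mid-width, x̄ = 90 mm.
All pieces are centred on the vertical centroidal axis, so I = ΣĪ (holes subtracted) = 70 014 659 mm⁴.
Extreme fibre distance c = 90 mm; S = I/c = 777 941 mm³.

S_y ≈ 7.779 × 10⁵ mm³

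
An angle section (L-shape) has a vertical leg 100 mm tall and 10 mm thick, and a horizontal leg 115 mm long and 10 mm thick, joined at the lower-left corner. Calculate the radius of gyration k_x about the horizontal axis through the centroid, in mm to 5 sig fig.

k_x ≈ 30.277 mm

Split into non-overlapping primitives; take the origin at the lower-left of the bounding box.
Vertical leg: 10 × 100, A = 1 000 mm², y = 50 mm, Ī = 833333.3 mm⁴.
Horizontal leg (remainder): 105 × 10, A = 1 050 mm², y = 5 mm, Ī = 8 750 mm⁴.
Centroid: ȳ = ΣA·y / ΣA = 26.95122 mm.
Transfer each piece to the horizontal axis through the centroid using Ī + A·d² with d = y − 26.95122:
  vertical leg: d = 23.04878 mm → contributes +1 364 580 mm⁴
  horizontal leg (remainder): d = -21.95122 mm → contributes +514698.8 mm⁴
Total I = 1 879 278 mm⁴.
Radius of gyration: k = √(I/A) = √(1 879 278 / 2 050) = 30.2774 mm.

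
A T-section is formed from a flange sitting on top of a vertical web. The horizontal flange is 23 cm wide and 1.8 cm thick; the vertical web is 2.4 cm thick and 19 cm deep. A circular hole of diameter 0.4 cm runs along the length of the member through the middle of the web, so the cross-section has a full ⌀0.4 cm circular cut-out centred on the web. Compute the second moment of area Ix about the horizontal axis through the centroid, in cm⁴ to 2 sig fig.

Ix ≈ 3700 cm⁴

Break the section into simple shapes (no overlaps), measuring from the bottom-left corner of the bounding box.
Flange: 23 × 1.8, A = 41.4 cm², y = 19.9 cm, Ī = 11.18 cm⁴.
Web: 2.4 × 19, A = 45.6 cm², y = 9.5 cm, Ī = 1 372 cm⁴.
Hole (subtracted): ⌀0.4, A = 0.1257 cm², y = 9.5 cm, Ī = 0.001257 cm⁴.
Centroid: ȳ = ΣA·y / ΣA = 14.46 cm.
Transfer each piece to the horizontal axis through the centroid using Ī + A·d² with d = y − 14.46:
  flange: d = 5.444 cm → contributes +1 238 cm⁴
  web: d = -4.956 cm → contributes +2 492 cm⁴
  hole: d = -4.956 cm → contributes −3.088 cm⁴
Total I = 3 727 cm⁴.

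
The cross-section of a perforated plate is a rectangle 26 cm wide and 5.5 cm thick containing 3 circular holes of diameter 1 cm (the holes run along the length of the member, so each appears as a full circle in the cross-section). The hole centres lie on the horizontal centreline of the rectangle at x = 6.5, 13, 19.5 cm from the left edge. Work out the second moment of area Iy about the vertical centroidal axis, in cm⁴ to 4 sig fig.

Iy ≈ 7989 cm⁴

Break the section into simple shapes (no overlaps), measuring from the bottom-left corner of the bounding box.
Plate: 26 × 5.5, A = 143 cm², x = 13 cm, Ī = 8055.67 cm⁴.
Hole 1 (subtracted): ⌀1, A = 0.785398 cm², x = 6.5 cm, Ī = 0.0490874 cm⁴.
Hole 2 (subtracted): ⌀1, A = 0.785398 cm², x = 13 cm, Ī = 0.0490874 cm⁴.
Hole 3 (subtracted): ⌀1, A = 0.785398 cm², x = 19.5 cm, Ī = 0.0490874 cm⁴.
By symmetry the centroid is at mid-width, x̄ = 13 cm.
Transfer each piece to the vertical centroidal axis using Ī + A·d² with d = x − 13:
  plate: d = 0 cm → contributes +8055.67 cm⁴
  hole 1: d = -6.5 cm → contributes −33.2322 cm⁴
  hole 2: d = 0 cm → contributes −0.0490874 cm⁴
  hole 3: d = 6.5 cm → contributes −33.2322 cm⁴
Total I = 7989.15 cm⁴.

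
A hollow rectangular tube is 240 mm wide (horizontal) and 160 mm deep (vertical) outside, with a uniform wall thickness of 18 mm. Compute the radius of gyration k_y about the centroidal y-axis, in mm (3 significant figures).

k_y ≈ 85.9 mm

Decompose the section into non-overlapping parts with the origin at the bottom-left of its bounding rectangle.
Outer rectangle: 240 × 160, A = 38 400 mm², x = 120 mm, Ī = 184 320 000 mm⁴.
Inner void (subtracted): 204 × 124, A = 25 296 mm², x = 120 mm, Ī = 87 726 528 mm⁴.
By symmetry the centroid is at mid-width, x̄ = 120 mm.
All pieces are centred on the centroidal y-axis, so I = ΣĪ (holes subtracted) = 96 593 472 mm⁴.
Radius of gyration: k = √(I/A) = √(96 593 472 / 13 104) = 85.856 mm.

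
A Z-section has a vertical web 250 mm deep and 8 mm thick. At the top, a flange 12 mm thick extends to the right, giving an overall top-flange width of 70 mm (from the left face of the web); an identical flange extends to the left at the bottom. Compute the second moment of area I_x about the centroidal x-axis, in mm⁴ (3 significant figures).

I_x ≈ 3.15 × 10⁷ mm⁴

Treat the section as a set of non-overlapping primitives; coordinates are from the bounding-box lower-left.
Web: 8 × 250, A = 2 000 mm², y = 125 mm, Ī = 10 416 667 mm⁴.
Top flange (beyond web): 62 × 12, A = 744 mm², y = 244 mm, Ī = 8 928 mm⁴.
Bottom flange (beyond web): 62 × 12, A = 744 mm², y = 6 mm, Ī = 8 928 mm⁴.
Centroid: ȳ = ΣA·y / ΣA = 125 mm.
Transfer each piece to the centroidal x-axis using Ī + A·d² with d = y − 125:
  web: d = 0 mm → contributes +10 416 667 mm⁴
  top flange (beyond web): d = 119 mm → contributes +10 544 712 mm⁴
  bottom flange (beyond web): d = -119 mm → contributes +10 544 712 mm⁴
Total I = 31 506 091 mm⁴.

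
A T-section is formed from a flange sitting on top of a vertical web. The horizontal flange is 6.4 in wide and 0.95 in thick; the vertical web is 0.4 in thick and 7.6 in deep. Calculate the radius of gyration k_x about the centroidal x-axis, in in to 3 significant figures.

Split into non-overlapping primitives; take the origin at the lower-left of the bounding box.
Flange: 6.4 × 0.95, A = 6.08 in², y = 8.075 in, Ī = 0.45727 in⁴.
Web: 0.4 × 7.6, A = 3.04 in², y = 3.8 in, Ī = 14.633 in⁴.
Centroid: ȳ = ΣA·y / ΣA = 6.65 in.
Transfer each piece to the centroidal x-axis using Ī + A·d² with d = y − 6.65:
  flange: d = 1.425 in → contributes +12.803 in⁴
  web: d = -2.85 in → contributes +39.325 in⁴
Total I = 52.128 in⁴.
Radius of gyration: k = √(I/A) = √(52.128 / 9.12) = 2.3908 in.

k_x ≈ 2.39 in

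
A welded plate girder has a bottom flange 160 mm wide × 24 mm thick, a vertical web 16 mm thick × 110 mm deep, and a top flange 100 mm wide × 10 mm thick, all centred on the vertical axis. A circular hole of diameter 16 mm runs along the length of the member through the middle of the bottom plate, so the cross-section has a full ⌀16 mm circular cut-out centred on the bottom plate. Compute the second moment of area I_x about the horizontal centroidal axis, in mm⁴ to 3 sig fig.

I_x ≈ 1.66 × 10⁷ mm⁴

Decompose the section into non-overlapping parts with the origin at the bottom-left of its bounding rectangle.
Bottom plate: 160 × 24, A = 3 840 mm², y = 12 mm, Ī = 184 320 mm⁴.
Web plate: 16 × 110, A = 1 760 mm², y = 79 mm, Ī = 1 774 667 mm⁴.
Top plate: 100 × 10, A = 1 000 mm², y = 139 mm, Ī = 8333.3 mm⁴.
Hole (subtracted): ⌀16, A = 201.06 mm², y = 12 mm, Ī = 3 217 mm⁴.
Centroid: ȳ = ΣA·y / ΣA = 50.275 mm.
Transfer each piece to the horizontal centroidal axis using Ī + A·d² with d = y − 50.275:
  bottom plate: d = -38.275 mm → contributes +5 809 856 mm⁴
  web plate: d = 28.725 mm → contributes +3 226 878 mm⁴
  top plate: d = 88.725 mm → contributes +7 880 441 mm⁴
  hole: d = -38.275 mm → contributes −297 769 mm⁴
Total I = 16 619 405 mm⁴.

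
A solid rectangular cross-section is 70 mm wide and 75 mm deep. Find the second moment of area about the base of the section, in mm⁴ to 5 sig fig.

The section: 70 × 75, A = 5 250 mm², y = 37.5 mm, Ī = 2 460 938 mm⁴.
Transfer it to a horizontal axis along the bottom face using Ī + A·d² with d = y − 0:
  the section: d = 37.5 mm → contributes +9 843 750 mm⁴
Total I = 9 843 750 mm⁴.

I_base ≈ 9.8438 × 10⁶ mm⁴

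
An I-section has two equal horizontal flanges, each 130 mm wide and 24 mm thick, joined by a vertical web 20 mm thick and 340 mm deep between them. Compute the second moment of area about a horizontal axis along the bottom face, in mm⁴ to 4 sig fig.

Break the section into simple shapes (no overlaps), measuring from the bottom-left corner of the bounding box.
Bottom flange: 130 × 24, A = 3 120 mm², y = 12 mm, Ī = 149 760 mm⁴.
Web: 20 × 340, A = 6 800 mm², y = 194 mm, Ī = 65 506 667 mm⁴.
Top flange: 130 × 24, A = 3 120 mm², y = 376 mm, Ī = 149 760 mm⁴.
Transfer each piece to the bottom edge using Ī + A·d² with d = y − 0:
  bottom flange: d = 12 mm → contributes +599 040 mm⁴
  web: d = 194 mm → contributes +321 431 467 mm⁴
  top flange: d = 376 mm → contributes +441 242 880 mm⁴
Total I = 763 273 387 mm⁴.

I_base ≈ 7.633 × 10⁸ mm⁴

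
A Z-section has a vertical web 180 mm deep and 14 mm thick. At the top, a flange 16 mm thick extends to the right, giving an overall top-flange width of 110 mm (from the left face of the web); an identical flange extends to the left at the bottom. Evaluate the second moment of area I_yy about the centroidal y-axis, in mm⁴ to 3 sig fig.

I_yy ≈ 1.17 × 10⁷ mm⁴

Break the section into simple shapes (no overlaps), measuring from the bottom-left corner of the bounding box.
Web: 14 × 180, A = 2 520 mm², x = 103 mm, Ī = 41 160 mm⁴.
Top flange (beyond web): 96 × 16, A = 1 536 mm², x = 158 mm, Ī = 1 179 648 mm⁴.
Bottom flange (beyond web): 96 × 16, A = 1 536 mm², x = 48 mm, Ī = 1 179 648 mm⁴.
Centroid: x̄ = ΣA·x / ΣA = 103 mm.
Transfer each piece to the centroidal y-axis using Ī + A·d² with d = x − 103:
  web: d = 0 mm → contributes +41 160 mm⁴
  top flange (beyond web): d = 55 mm → contributes +5 826 048 mm⁴
  bottom flange (beyond web): d = -55 mm → contributes +5 826 048 mm⁴
Total I = 11 693 256 mm⁴.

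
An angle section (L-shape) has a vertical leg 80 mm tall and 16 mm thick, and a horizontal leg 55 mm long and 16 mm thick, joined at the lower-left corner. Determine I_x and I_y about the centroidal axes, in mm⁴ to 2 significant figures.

I_x ≈ 1.1 × 10⁶ mm⁴, I_y ≈ 4.2 × 10⁵ mm⁴

Decompose the section into non-overlapping parts with the origin at the bottom-left of its bounding rectangle.
Vertical leg: 16 × 80, A = 1 280 mm², y = 40 mm, Ī = 682 667 mm⁴.
Horizontal leg (remainder): 39 × 16, A = 624 mm², y = 8 mm, Ī = 13 312 mm⁴.
Centroid: ȳ = ΣA·y / ΣA = 29.51 mm.
Transfer each piece to the centroidal x-axis using Ī + A·d² with d = y − 29.51:
  vertical leg: d = 10.49 mm → contributes +823 448 mm⁴
  horizontal leg (remainder): d = -21.51 mm → contributes +302 094 mm⁴
Total I = 1 125 542 mm⁴.
For the y-axis: x̄ = 17.01 mm.
Repeating about the centroidal y-axis gives I_y = 423 642 mm⁴.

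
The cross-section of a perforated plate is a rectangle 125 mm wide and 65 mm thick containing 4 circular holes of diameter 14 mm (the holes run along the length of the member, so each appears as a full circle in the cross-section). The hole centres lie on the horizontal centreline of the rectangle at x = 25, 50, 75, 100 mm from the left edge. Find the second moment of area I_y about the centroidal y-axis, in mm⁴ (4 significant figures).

Break the section into simple shapes (no overlaps), measuring from the bottom-left corner of the bounding box.
Plate: 125 × 65, A = 8 125 mm², x = 62.5 mm, Ī = 10 579 427 mm⁴.
Hole 1 (subtracted): ⌀14, A = 153.938 mm², x = 25 mm, Ī = 1885.74 mm⁴.
Hole 2 (subtracted): ⌀14, A = 153.938 mm², x = 50 mm, Ī = 1885.74 mm⁴.
Hole 3 (subtracted): ⌀14, A = 153.938 mm², x = 75 mm, Ī = 1885.74 mm⁴.
Hole 4 (subtracted): ⌀14, A = 153.938 mm², x = 100 mm, Ī = 1885.74 mm⁴.
By symmetry the centroid is at mid-width, x̄ = 62.5 mm.
Transfer each piece to the centroidal y-axis using Ī + A·d² with d = x − 62.5:
  plate: d = 0 mm → contributes +10 579 427 mm⁴
  hole 1: d = -37.5 mm → contributes −218 361 mm⁴
  hole 2: d = -12.5 mm → contributes −25938.6 mm⁴
  hole 3: d = 12.5 mm → contributes −25938.6 mm⁴
  hole 4: d = 37.5 mm → contributes −218 361 mm⁴
Total I = 10 090 828 mm⁴.

I_y ≈ 1.009 × 10⁷ mm⁴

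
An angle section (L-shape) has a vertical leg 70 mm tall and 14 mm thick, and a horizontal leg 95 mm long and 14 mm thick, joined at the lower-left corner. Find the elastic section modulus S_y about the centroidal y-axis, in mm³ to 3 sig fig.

Decompose the section into non-overlapping parts with the origin at the bottom-left of its bounding rectangle.
Vertical leg: 14 × 70, A = 980 mm², x = 7 mm, Ī = 16 007 mm⁴.
Horizontal leg (remainder): 81 × 14, A = 1 134 mm², x = 54.5 mm, Ī = 620 015 mm⁴.
Centroid: x̄ = ΣA·x / ΣA = 32.48 mm.
Transfer each piece to the centroidal y-axis using Ī + A·d² with d = x − 32.48:
  vertical leg: d = -25.48 mm → contributes +652 259 mm⁴
  horizontal leg (remainder): d = 22.02 mm → contributes +1 169 862 mm⁴
Total I = 1 822 121 mm⁴.
Extreme fibre distance c = 62.52 mm; S = I/c = 29 145 mm³.

S_y ≈ 2.91 × 10⁴ mm³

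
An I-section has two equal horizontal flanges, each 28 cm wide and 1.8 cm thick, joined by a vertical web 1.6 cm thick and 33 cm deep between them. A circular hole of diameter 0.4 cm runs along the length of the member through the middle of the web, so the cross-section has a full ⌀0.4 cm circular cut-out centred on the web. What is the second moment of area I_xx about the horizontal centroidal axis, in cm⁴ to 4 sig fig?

I_xx ≈ 3.534 × 10⁴ cm⁴

Break the section into simple shapes (no overlaps), measuring from the bottom-left corner of the bounding box.
Bottom flange: 28 × 1.8, A = 50.4 cm², y = 0.9 cm, Ī = 13.608 cm⁴.
Web: 1.6 × 33, A = 52.8 cm², y = 18.3 cm, Ī = 4791.6 cm⁴.
Top flange: 28 × 1.8, A = 50.4 cm², y = 35.7 cm, Ī = 13.608 cm⁴.
Hole (subtracted): ⌀0.4, A = 0.125664 cm², y = 18.3 cm, Ī = 0.00125664 cm⁴.
By symmetry the centroid is at mid-height, ȳ = 18.3 cm.
Transfer each piece to the horizontal centroidal axis using Ī + A·d² with d = y − 18.3:
  bottom flange: d = -17.4 cm → contributes +15272.7 cm⁴
  web: d = 0 cm → contributes +4791.6 cm⁴
  top flange: d = 17.4 cm → contributes +15272.7 cm⁴
  hole: d = 0 cm → contributes −0.00125664 cm⁴
Total I = 35 337 cm⁴.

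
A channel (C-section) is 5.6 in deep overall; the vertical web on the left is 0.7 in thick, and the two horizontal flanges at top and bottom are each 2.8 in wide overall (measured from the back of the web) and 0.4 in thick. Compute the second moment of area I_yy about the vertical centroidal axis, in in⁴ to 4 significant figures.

I_yy ≈ 3.082 in⁴

Decompose the section into non-overlapping parts with the origin at the bottom-left of its bounding rectangle.
Web: 0.7 × 5.6, A = 3.92 in², x = 0.35 in, Ī = 0.160067 in⁴.
Top flange (beyond web): 2.1 × 0.4, A = 0.84 in², x = 1.75 in, Ī = 0.3087 in⁴.
Bottom flange (beyond web): 2.1 × 0.4, A = 0.84 in², x = 1.75 in, Ī = 0.3087 in⁴.
Centroid: x̄ = ΣA·x / ΣA = 0.77 in.
Transfer each piece to the vertical centroidal axis using Ī + A·d² with d = x − 0.77:
  web: d = -0.42 in → contributes +0.851555 in⁴
  top flange (beyond web): d = 0.98 in → contributes +1.11544 in⁴
  bottom flange (beyond web): d = 0.98 in → contributes +1.11544 in⁴
Total I = 3.08243 in⁴.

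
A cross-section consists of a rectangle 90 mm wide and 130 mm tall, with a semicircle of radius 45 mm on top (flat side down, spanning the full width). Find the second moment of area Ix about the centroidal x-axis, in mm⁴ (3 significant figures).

Ix ≈ 3.46 × 10⁷ mm⁴

Break the section into simple shapes (no overlaps), measuring from the bottom-left corner of the bounding box.
Rectangular body: 90 × 130, A = 11 700 mm², y = 65 mm, Ī = 16 477 500 mm⁴.
Semicircular cap: semicircle r = 45, A = 3180.9 mm², y = 149.1 mm, Ī = 450 072 mm⁴.
Centroid: ȳ = ΣA·y / ΣA = 82.977 mm.
Transfer each piece to the centroidal x-axis using Ī + A·d² with d = y − 82.977:
  rectangular body: d = -17.977 mm → contributes +20 258 415 mm⁴
  semicircular cap: d = 66.122 mm → contributes +14 357 214 mm⁴
Total I = 34 615 629 mm⁴.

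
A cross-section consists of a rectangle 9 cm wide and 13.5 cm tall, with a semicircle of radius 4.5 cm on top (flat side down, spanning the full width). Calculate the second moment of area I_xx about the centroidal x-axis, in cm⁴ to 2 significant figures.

I_xx ≈ 3800 cm⁴

Break the section into simple shapes (no overlaps), measuring from the bottom-left corner of the bounding box.
Rectangular body: 9 × 13.5, A = 121.5 cm², y = 6.75 cm, Ī = 1 845 cm⁴.
Semicircular cap: semicircle r = 4.5, A = 31.81 cm², y = 15.41 cm, Ī = 45.01 cm⁴.
Centroid: ȳ = ΣA·y / ΣA = 8.547 cm.
Transfer each piece to the centroidal x-axis using Ī + A·d² with d = y − 8.547:
  rectangular body: d = -1.797 cm → contributes +2 238 cm⁴
  semicircular cap: d = 6.863 cm → contributes +1 543 cm⁴
Total I = 3 781 cm⁴.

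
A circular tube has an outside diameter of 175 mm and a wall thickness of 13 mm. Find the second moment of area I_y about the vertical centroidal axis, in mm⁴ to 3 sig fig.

Split into non-overlapping primitives; take the origin at the lower-left of the bounding box.
Outer circle: ⌀175, A = 24 053 mm², x = 87.5 mm, Ī = 46 038 598 mm⁴.
Bore (subtracted): ⌀149, A = 17 437 mm², x = 87.5 mm, Ī = 24 194 406 mm⁴.
By symmetry the centroid is at mid-width, x̄ = 87.5 mm.
All pieces are centred on the vertical centroidal axis, so I = ΣĪ (holes subtracted) = 21 844 192 mm⁴.

I_y ≈ 2.18 × 10⁷ mm⁴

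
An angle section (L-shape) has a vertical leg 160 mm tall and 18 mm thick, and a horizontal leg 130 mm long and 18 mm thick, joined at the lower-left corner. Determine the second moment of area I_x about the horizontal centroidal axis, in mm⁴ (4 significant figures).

I_x ≈ 1.218 × 10⁷ mm⁴

Treat the section as a set of non-overlapping primitives; coordinates are from the bounding-box lower-left.
Vertical leg: 18 × 160, A = 2 880 mm², y = 80 mm, Ī = 6 144 000 mm⁴.
Horizontal leg (remainder): 112 × 18, A = 2 016 mm², y = 9 mm, Ī = 54 432 mm⁴.
Centroid: ȳ = ΣA·y / ΣA = 50.7647 mm.
Transfer each piece to the horizontal centroidal axis using Ī + A·d² with d = y − 50.7647:
  vertical leg: d = 29.2353 mm → contributes +8 605 543 mm⁴
  horizontal leg (remainder): d = -41.7647 mm → contributes +3 570 922 mm⁴
Total I = 12 176 465 mm⁴.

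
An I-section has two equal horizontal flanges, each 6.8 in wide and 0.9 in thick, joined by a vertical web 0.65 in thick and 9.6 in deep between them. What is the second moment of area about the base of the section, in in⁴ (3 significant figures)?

I_base ≈ 987 in⁴

Decompose the section into non-overlapping parts with the origin at the bottom-left of its bounding rectangle.
Bottom flange: 6.8 × 0.9, A = 6.12 in², y = 0.45 in, Ī = 0.4131 in⁴.
Web: 0.65 × 9.6, A = 6.24 in², y = 5.7 in, Ī = 47.923 in⁴.
Top flange: 6.8 × 0.9, A = 6.12 in², y = 10.95 in, Ī = 0.4131 in⁴.
Transfer each piece to a horizontal axis along the bottom face using Ī + A·d² with d = y − 0:
  bottom flange: d = 0.45 in → contributes +1.6524 in⁴
  web: d = 5.7 in → contributes +250.66 in⁴
  top flange: d = 10.95 in → contributes +734.22 in⁴
Total I = 986.53 in⁴.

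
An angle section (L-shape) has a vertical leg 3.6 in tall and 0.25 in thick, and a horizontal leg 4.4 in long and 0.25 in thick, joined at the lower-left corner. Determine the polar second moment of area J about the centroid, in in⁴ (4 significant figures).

Treat the section as a set of non-overlapping primitives; coordinates are from the bounding-box lower-left.
Vertical leg: 0.25 × 3.6, A = 0.9 in², y = 1.8 in, Ī = 0.972 in⁴.
Horizontal leg (remainder): 4.15 × 0.25, A = 1.0375 in², y = 0.125 in, Ī = 0.00540365 in⁴.
Centroid: ȳ = ΣA·y / ΣA = 0.903065 in.
Transfer each piece to the centroidal x-axis using Ī + A·d² with d = y − 0.903065:
  vertical leg: d = 0.896935 in → contributes +1.69604 in⁴
  horizontal leg (remainder): d = -0.778065 in → contributes +0.63349 in⁴
Total I = 2.32953 in⁴.
For the y-axis: x̄ = 1.30306 in.
Repeating about the centroidal y-axis gives I_y = 3.82628 in⁴.
Polar second moment: J = I_x + I_y = 6.15582 in⁴.

J ≈ 6.156 in⁴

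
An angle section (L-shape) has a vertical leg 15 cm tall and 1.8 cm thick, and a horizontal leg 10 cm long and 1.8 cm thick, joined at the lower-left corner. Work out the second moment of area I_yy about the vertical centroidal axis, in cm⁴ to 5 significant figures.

I_yy ≈ 328.57 cm⁴

Treat the section as a set of non-overlapping primitives; coordinates are from the bounding-box lower-left.
Vertical leg: 1.8 × 15, A = 27 cm², x = 0.9 cm, Ī = 7.29 cm⁴.
Horizontal leg (remainder): 8.2 × 1.8, A = 14.76 cm², x = 5.9 cm, Ī = 82.7052 cm⁴.
Centroid: x̄ = ΣA·x / ΣA = 2.667241 cm.
Transfer each piece to the vertical centroidal axis using Ī + A·d² with d = x − 2.667241:
  vertical leg: d = -1.767241 cm → contributes +91.61484 cm⁴
  horizontal leg (remainder): d = 3.232759 cm → contributes +236.9579 cm⁴
Total I = 328.5728 cm⁴.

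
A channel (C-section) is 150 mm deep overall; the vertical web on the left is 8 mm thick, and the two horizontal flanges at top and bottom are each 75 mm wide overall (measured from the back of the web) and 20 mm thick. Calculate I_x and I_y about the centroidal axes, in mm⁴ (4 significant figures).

Split into non-overlapping primitives; take the origin at the lower-left of the bounding box.
Web: 8 × 150, A = 1 200 mm², y = 75 mm, Ī = 2 250 000 mm⁴.
Top flange (beyond web): 67 × 20, A = 1 340 mm², y = 140 mm, Ī = 44666.7 mm⁴.
Bottom flange (beyond web): 67 × 20, A = 1 340 mm², y = 10 mm, Ī = 44666.7 mm⁴.
By symmetry the centroid is at mid-height, ȳ = 75 mm.
Transfer each piece to the centroidal x-axis using Ī + A·d² with d = y − 75:
  web: d = 0 mm → contributes +2 250 000 mm⁴
  top flange (beyond web): d = 65 mm → contributes +5 706 167 mm⁴
  bottom flange (beyond web): d = -65 mm → contributes +5 706 167 mm⁴
Total I = 13 662 333 mm⁴.
For the y-axis: x̄ = 29.9021 mm.
Repeating about the centroidal y-axis gives I_y = 2 174 536 mm⁴.

I_x ≈ 1.366 × 10⁷ mm⁴, I_y ≈ 2.175 × 10⁶ mm⁴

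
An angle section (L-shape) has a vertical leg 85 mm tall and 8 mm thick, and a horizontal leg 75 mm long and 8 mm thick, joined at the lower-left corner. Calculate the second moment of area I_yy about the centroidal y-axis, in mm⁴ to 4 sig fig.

I_yy ≈ 6.256 × 10⁵ mm⁴

Split into non-overlapping primitives; take the origin at the lower-left of the bounding box.
Vertical leg: 8 × 85, A = 680 mm², x = 4 mm, Ī = 3626.67 mm⁴.
Horizontal leg (remainder): 67 × 8, A = 536 mm², x = 41.5 mm, Ī = 200 509 mm⁴.
Centroid: x̄ = ΣA·x / ΣA = 20.5296 mm.
Transfer each piece to the centroidal y-axis using Ī + A·d² with d = x − 20.5296:
  vertical leg: d = -16.5296 mm → contributes +189 422 mm⁴
  horizontal leg (remainder): d = 20.9704 mm → contributes +436 219 mm⁴
Total I = 625 640 mm⁴.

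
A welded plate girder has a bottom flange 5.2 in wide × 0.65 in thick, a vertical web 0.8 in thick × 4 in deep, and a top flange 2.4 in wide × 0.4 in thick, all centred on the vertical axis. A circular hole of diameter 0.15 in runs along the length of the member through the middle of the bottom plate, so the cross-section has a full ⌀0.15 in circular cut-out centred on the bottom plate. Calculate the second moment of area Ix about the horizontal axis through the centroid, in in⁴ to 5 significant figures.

Ix ≈ 22.893 in⁴

Decompose the section into non-overlapping parts with the origin at the bottom-left of its bounding rectangle.
Bottom plate: 5.2 × 0.65, A = 3.38 in², y = 0.325 in, Ī = 0.1190042 in⁴.
Web plate: 0.8 × 4, A = 3.2 in², y = 2.65 in, Ī = 4.266667 in⁴.
Top plate: 2.4 × 0.4, A = 0.96 in², y = 4.85 in, Ī = 0.0128 in⁴.
Hole (subtracted): ⌀0.15, A = 0.01767146 in², y = 0.325 in, Ī = 0.00002485049 in⁴.
Centroid: ȳ = ΣA·y / ΣA = 1.891536 in.
Transfer each piece to the horizontal axis through the centroid using Ī + A·d² with d = y − 1.891536:
  bottom plate: d = -1.566536 in → contributes +8.413645 in⁴
  web plate: d = 0.7584638 in → contributes +6.107522 in⁴
  top plate: d = 2.958464 in → contributes +8.415208 in⁴
  hole: d = -1.566536 in → contributes −0.04339124 in⁴
Total I = 22.89298 in⁴.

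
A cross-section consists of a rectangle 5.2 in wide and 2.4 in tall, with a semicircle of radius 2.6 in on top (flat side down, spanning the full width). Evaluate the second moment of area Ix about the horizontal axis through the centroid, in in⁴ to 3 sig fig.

Ix ≈ 41.4 in⁴

Treat the section as a set of non-overlapping primitives; coordinates are from the bounding-box lower-left.
Rectangular body: 5.2 × 2.4, A = 12.48 in², y = 1.2 in, Ī = 5.9904 in⁴.
Semicircular cap: semicircle r = 2.6, A = 10.619 in², y = 3.5035 in, Ī = 5.0156 in⁴.
Centroid: ȳ = ΣA·y / ΣA = 2.2589 in.
Transfer each piece to the horizontal axis through the centroid using Ī + A·d² with d = y − 2.2589:
  rectangular body: d = -1.0589 in → contributes +19.984 in⁴
  semicircular cap: d = 1.2446 in → contributes +21.463 in⁴
Total I = 41.447 in⁴.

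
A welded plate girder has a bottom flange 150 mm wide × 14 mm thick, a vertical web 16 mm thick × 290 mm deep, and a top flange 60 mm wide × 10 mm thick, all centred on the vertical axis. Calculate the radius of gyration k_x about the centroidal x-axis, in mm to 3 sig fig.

k_x ≈ 109 mm

Break the section into simple shapes (no overlaps), measuring from the bottom-left corner of the bounding box.
Bottom plate: 150 × 14, A = 2 100 mm², y = 7 mm, Ī = 34 300 mm⁴.
Web plate: 16 × 290, A = 4 640 mm², y = 159 mm, Ī = 32 518 667 mm⁴.
Top plate: 60 × 10, A = 600 mm², y = 309 mm, Ī = 5 000 mm⁴.
Centroid: ȳ = ΣA·y / ΣA = 127.77 mm.
Transfer each piece to the centroidal x-axis using Ī + A·d² with d = y − 127.77:
  bottom plate: d = -120.77 mm → contributes +30 665 574 mm⁴
  web plate: d = 31.226 mm → contributes +37 043 005 mm⁴
  top plate: d = 181.23 mm → contributes +19 710 752 mm⁴
Total I = 87 419 331 mm⁴.
Radius of gyration: k = √(I/A) = √(87 419 331 / 7 340) = 109.13 mm.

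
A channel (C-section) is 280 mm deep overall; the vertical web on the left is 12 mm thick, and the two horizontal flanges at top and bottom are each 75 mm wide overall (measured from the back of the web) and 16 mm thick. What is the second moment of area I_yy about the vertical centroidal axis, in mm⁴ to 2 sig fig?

I_yy ≈ 2.5 × 10⁶ mm⁴

Decompose the section into non-overlapping parts with the origin at the bottom-left of its bounding rectangle.
Web: 12 × 280, A = 3 360 mm², x = 6 mm, Ī = 40 320 mm⁴.
Top flange (beyond web): 63 × 16, A = 1 008 mm², x = 43.5 mm, Ī = 333 396 mm⁴.
Bottom flange (beyond web): 63 × 16, A = 1 008 mm², x = 43.5 mm, Ī = 333 396 mm⁴.
Centroid: x̄ = ΣA·x / ΣA = 20.06 mm.
Transfer each piece to the vertical centroidal axis using Ī + A·d² with d = x − 20.06:
  web: d = -14.06 mm → contributes +704 773 mm⁴
  top flange (beyond web): d = 23.44 mm → contributes +887 107 mm⁴
  bottom flange (beyond web): d = 23.44 mm → contributes +887 107 mm⁴
Total I = 2 478 987 mm⁴.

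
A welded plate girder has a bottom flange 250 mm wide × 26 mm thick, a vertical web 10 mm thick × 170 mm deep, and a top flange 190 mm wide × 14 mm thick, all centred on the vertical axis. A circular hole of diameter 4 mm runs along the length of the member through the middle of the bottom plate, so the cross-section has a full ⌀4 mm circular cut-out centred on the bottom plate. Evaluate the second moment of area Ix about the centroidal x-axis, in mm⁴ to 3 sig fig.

Break the section into simple shapes (no overlaps), measuring from the bottom-left corner of the bounding box.
Bottom plate: 250 × 26, A = 6 500 mm², y = 13 mm, Ī = 366 167 mm⁴.
Web plate: 10 × 170, A = 1 700 mm², y = 111 mm, Ī = 4 094 167 mm⁴.
Top plate: 190 × 14, A = 2 660 mm², y = 203 mm, Ī = 43 447 mm⁴.
Hole (subtracted): ⌀4, A = 12.566 mm², y = 13 mm, Ī = 12.566 mm⁴.
Centroid: ȳ = ΣA·y / ΣA = 74.95 mm.
Transfer each piece to the centroidal x-axis using Ī + A·d² with d = y − 74.95:
  bottom plate: d = -61.95 mm → contributes +25 311 993 mm⁴
  web plate: d = 36.05 mm → contributes +6 303 474 mm⁴
  top plate: d = 128.05 mm → contributes +43 658 848 mm⁴
  hole: d = -61.95 mm → contributes −48 240 mm⁴
Total I = 75 226 075 mm⁴.

Ix ≈ 7.52 × 10⁷ mm⁴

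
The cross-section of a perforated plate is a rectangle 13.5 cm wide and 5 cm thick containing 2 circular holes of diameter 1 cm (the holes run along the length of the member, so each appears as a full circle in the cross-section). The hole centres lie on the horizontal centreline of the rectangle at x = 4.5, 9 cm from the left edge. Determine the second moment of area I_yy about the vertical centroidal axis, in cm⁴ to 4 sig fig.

Split into non-overlapping primitives; take the origin at the lower-left of the bounding box.
Plate: 13.5 × 5, A = 67.5 cm², x = 6.75 cm, Ī = 1025.16 cm⁴.
Hole 1 (subtracted): ⌀1, A = 0.785398 cm², x = 4.5 cm, Ī = 0.0490874 cm⁴.
Hole 2 (subtracted): ⌀1, A = 0.785398 cm², x = 9 cm, Ī = 0.0490874 cm⁴.
By symmetry the centroid is at mid-width, x̄ = 6.75 cm.
Transfer each piece to the vertical centroidal axis using Ī + A·d² with d = x − 6.75:
  plate: d = 0 cm → contributes +1025.16 cm⁴
  hole 1: d = -2.25 cm → contributes −4.02517 cm⁴
  hole 2: d = 2.25 cm → contributes −4.02517 cm⁴
Total I = 1017.11 cm⁴.

I_yy ≈ 1017 cm⁴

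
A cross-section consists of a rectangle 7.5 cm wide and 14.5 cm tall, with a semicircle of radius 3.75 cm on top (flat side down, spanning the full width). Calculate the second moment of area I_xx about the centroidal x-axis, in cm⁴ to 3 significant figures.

I_xx ≈ 3360 cm⁴

Decompose the section into non-overlapping parts with the origin at the bottom-left of its bounding rectangle.
Rectangular body: 7.5 × 14.5, A = 108.75 cm², y = 7.25 cm, Ī = 1905.4 cm⁴.
Semicircular cap: semicircle r = 3.75, A = 22.089 cm², y = 16.092 cm, Ī = 21.705 cm⁴.
Centroid: ȳ = ΣA·y / ΣA = 8.7427 cm.
Transfer each piece to the centroidal x-axis using Ī + A·d² with d = y − 8.7427:
  rectangular body: d = -1.4927 cm → contributes +2147.7 cm⁴
  semicircular cap: d = 7.3488 cm → contributes +1214.7 cm⁴
Total I = 3362.4 cm⁴.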